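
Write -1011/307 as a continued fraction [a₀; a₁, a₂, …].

[-4; 1, 2, 2, 2, 3, 5]

Run the Euclidean algorithm, recording each quotient:
-1011 = -4·307 + 217, so a_0 = -4
307 = 1·217 + 90, so a_1 = 1
217 = 2·90 + 37, so a_2 = 2
90 = 2·37 + 16, so a_3 = 2
37 = 2·16 + 5, so a_4 = 2
16 = 3·5 + 1, so a_5 = 3
5 = 5·1 + 0, so a_6 = 5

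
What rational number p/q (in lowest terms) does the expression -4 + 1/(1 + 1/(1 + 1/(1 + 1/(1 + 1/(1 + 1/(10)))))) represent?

Collapse the nested fraction from the inside out:
Start with 10.
1 + 1/(10/1) = 1 + 1/10 = 11/10
1 + 1/(11/10) = 1 + 10/11 = 21/11
1 + 1/(21/11) = 1 + 11/21 = 32/21
1 + 1/(32/21) = 1 + 21/32 = 53/32
1 + 1/(53/32) = 1 + 32/53 = 85/53
-4 + 1/(85/53) = -4 + 53/85 = -287/85

-287/85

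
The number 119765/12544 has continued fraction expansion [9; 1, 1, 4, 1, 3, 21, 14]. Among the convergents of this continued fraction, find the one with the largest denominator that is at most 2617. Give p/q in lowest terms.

8526/893

List convergents until the denominator exceeds the bound:
a_0 = 9: 9/1  (≤ bound)
a_1 = 1: 10/1  (≤ bound)
a_2 = 1: 19/2  (≤ bound)
a_3 = 4: 86/9  (≤ bound)
a_4 = 1: 105/11  (≤ bound)
a_5 = 3: 401/42  (≤ bound)
a_6 = 21: 8526/893  (≤ bound)
a_7 = 14: 119765/12544  (> 2617, stop)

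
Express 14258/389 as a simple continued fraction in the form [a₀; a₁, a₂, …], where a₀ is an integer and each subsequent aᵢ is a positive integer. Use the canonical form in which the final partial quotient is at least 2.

Run the Euclidean algorithm, recording each quotient:
⌊14258/389⌋ = 36, remainder 254
⌊389/254⌋ = 1, remainder 135
⌊254/135⌋ = 1, remainder 119
⌊135/119⌋ = 1, remainder 16
⌊119/16⌋ = 7, remainder 7
⌊16/7⌋ = 2, remainder 2
⌊7/2⌋ = 3, remainder 1
⌊2/1⌋ = 2, remainder 0

[36; 1, 1, 1, 7, 2, 3, 2]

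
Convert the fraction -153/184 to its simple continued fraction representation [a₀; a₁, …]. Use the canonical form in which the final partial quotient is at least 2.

[-1; 5, 1, 14, 2]

Run the Euclidean algorithm, recording each quotient:
⌊-153/184⌋ = -1, remainder 31
⌊184/31⌋ = 5, remainder 29
⌊31/29⌋ = 1, remainder 2
⌊29/2⌋ = 14, remainder 1
⌊2/1⌋ = 2, remainder 0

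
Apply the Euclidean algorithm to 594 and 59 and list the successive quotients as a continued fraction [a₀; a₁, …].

Repeatedly divide and take the remainder:
⌊594/59⌋ = 10, remainder 4
⌊59/4⌋ = 14, remainder 3
⌊4/3⌋ = 1, remainder 1
⌊3/1⌋ = 3, remainder 0

[10; 14, 1, 3]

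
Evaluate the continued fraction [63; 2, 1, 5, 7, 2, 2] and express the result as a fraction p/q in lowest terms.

Start with 2.
2 + 1/(2/1) = 2 + 1/2 = 5/2
7 + 1/(5/2) = 7 + 2/5 = 37/5
5 + 1/(37/5) = 5 + 5/37 = 190/37
1 + 1/(190/37) = 1 + 37/190 = 227/190
2 + 1/(227/190) = 2 + 190/227 = 644/227
63 + 1/(644/227) = 63 + 227/644 = 40799/644

40799/644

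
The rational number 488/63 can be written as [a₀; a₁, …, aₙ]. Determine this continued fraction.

[7; 1, 2, 1, 15]

488 = 7·63 + 47, so a_0 = 7
63 = 1·47 + 16, so a_1 = 1
47 = 2·16 + 15, so a_2 = 2
16 = 1·15 + 1, so a_3 = 1
15 = 15·1 + 0, so a_4 = 15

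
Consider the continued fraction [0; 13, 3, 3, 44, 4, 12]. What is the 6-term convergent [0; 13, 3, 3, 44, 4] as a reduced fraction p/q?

Start with 4.
44 + 1/(4/1) = 44 + 1/4 = 177/4
3 + 1/(177/4) = 3 + 4/177 = 535/177
3 + 1/(535/177) = 3 + 177/535 = 1782/535
13 + 1/(1782/535) = 13 + 535/1782 = 23701/1782
0 + 1/(23701/1782) = 0 + 1782/23701 = 1782/23701

1782/23701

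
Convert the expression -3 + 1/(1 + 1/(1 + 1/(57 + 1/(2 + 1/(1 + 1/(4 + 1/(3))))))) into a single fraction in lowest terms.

-12995/5207

Compute successive convergents:
a_0 = -3: -3/1
a_1 = 1: -2/1
a_2 = 1: -5/2
a_3 = 57: -287/115
a_4 = 2: -579/232
a_5 = 1: -866/347
a_6 = 4: -4043/1620
a_7 = 3: -12995/5207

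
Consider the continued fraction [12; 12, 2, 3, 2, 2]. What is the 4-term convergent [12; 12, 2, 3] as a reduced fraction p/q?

Build up convergents one term at a time:
a_0 = 12: 12/1
a_1 = 12: 145/12
a_2 = 2: 302/25
a_3 = 3: 1051/87

1051/87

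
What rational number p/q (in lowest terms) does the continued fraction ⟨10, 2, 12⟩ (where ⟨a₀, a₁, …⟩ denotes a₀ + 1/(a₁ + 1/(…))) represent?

Start with 12.
2 + 1/(12/1) = 2 + 1/12 = 25/12
10 + 1/(25/12) = 10 + 12/25 = 262/25

262/25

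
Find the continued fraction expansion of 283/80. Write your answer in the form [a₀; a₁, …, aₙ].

[3; 1, 1, 6, 6]

283 = 3·80 + 43, so a_0 = 3
80 = 1·43 + 37, so a_1 = 1
43 = 1·37 + 6, so a_2 = 1
37 = 6·6 + 1, so a_3 = 6
6 = 6·1 + 0, so a_4 = 6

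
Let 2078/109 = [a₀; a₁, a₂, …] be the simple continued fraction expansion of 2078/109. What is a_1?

15

⌊2078/109⌋ = 19, remainder 7
⌊109/7⌋ = 15, remainder 4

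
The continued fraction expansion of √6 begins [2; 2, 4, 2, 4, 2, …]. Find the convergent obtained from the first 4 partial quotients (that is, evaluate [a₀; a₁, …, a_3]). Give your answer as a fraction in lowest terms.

a_0 = 2: 2/1
a_1 = 2: 5/2
a_2 = 4: 22/9
a_3 = 2: 49/20

49/20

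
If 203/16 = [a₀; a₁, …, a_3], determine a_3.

203 = 12·16 + 11, so a_0 = 12
16 = 1·11 + 5, so a_1 = 1
11 = 2·5 + 1, so a_2 = 2
5 = 5·1 + 0, so a_3 = 5

5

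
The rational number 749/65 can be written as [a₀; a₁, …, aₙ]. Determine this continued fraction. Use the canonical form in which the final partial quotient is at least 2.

Run the Euclidean algorithm, recording each quotient:
749 = 11·65 + 34, so a_0 = 11
65 = 1·34 + 31, so a_1 = 1
34 = 1·31 + 3, so a_2 = 1
31 = 10·3 + 1, so a_3 = 10
3 = 3·1 + 0, so a_4 = 3

[11; 1, 1, 10, 3]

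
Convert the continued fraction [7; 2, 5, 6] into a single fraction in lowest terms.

507/68

a_0 = 7: 7/1
a_1 = 2: 15/2
a_2 = 5: 82/11
a_3 = 6: 507/68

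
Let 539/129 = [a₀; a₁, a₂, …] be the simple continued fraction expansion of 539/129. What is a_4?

539 ÷ 129 → quotient 4, remainder 23
129 ÷ 23 → quotient 5, remainder 14
23 ÷ 14 → quotient 1, remainder 9
14 ÷ 9 → quotient 1, remainder 5
9 ÷ 5 → quotient 1, remainder 4

1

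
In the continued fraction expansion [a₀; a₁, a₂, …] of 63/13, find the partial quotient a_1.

1

⌊63/13⌋ = 4, remainder 11
⌊13/11⌋ = 1, remainder 2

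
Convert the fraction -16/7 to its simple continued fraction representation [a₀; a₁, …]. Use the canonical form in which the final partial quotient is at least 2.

Repeatedly divide and take the remainder:
-16 = -3·7 + 5, so a_0 = -3
7 = 1·5 + 2, so a_1 = 1
5 = 2·2 + 1, so a_2 = 2
2 = 2·1 + 0, so a_3 = 2

[-3; 1, 2, 2]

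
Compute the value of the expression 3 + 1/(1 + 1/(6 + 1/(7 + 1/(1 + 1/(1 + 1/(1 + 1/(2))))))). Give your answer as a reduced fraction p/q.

Build up convergents one term at a time:
a_0 = 3: 3/1
a_1 = 1: 4/1
a_2 = 6: 27/7
a_3 = 7: 193/50
a_4 = 1: 220/57
a_5 = 1: 413/107
a_6 = 1: 633/164
a_7 = 2: 1679/435

1679/435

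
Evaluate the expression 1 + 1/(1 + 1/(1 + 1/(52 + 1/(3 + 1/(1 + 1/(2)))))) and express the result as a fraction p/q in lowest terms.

1747/1161

a_0 = 1: 1/1
a_1 = 1: 2/1
a_2 = 1: 3/2
a_3 = 52: 158/105
a_4 = 3: 477/317
a_5 = 1: 635/422
a_6 = 2: 1747/1161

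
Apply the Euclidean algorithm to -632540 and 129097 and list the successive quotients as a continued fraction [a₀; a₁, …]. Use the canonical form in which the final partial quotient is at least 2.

[-5; 9, 1, 35, 1, 2, 23, 5]

-632540 ÷ 129097 → quotient -5, remainder 12945
129097 ÷ 12945 → quotient 9, remainder 12592
12945 ÷ 12592 → quotient 1, remainder 353
12592 ÷ 353 → quotient 35, remainder 237
353 ÷ 237 → quotient 1, remainder 116
237 ÷ 116 → quotient 2, remainder 5
116 ÷ 5 → quotient 23, remainder 1
5 ÷ 1 → quotient 5, remainder 0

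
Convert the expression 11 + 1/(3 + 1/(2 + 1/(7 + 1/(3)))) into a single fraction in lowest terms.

Start with 3.
7 + 1/(3/1) = 7 + 1/3 = 22/3
2 + 1/(22/3) = 2 + 3/22 = 47/22
3 + 1/(47/22) = 3 + 22/47 = 163/47
11 + 1/(163/47) = 11 + 47/163 = 1840/163

1840/163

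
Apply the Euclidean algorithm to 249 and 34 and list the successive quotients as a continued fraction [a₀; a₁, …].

[7; 3, 11]

⌊249/34⌋ = 7, remainder 11
⌊34/11⌋ = 3, remainder 1
⌊11/1⌋ = 11, remainder 0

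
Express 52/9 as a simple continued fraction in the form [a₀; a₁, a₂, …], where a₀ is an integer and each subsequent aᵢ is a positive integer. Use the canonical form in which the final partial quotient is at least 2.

[5; 1, 3, 2]

Run the Euclidean algorithm, recording each quotient:
52 = 5·9 + 7, so a_0 = 5
9 = 1·7 + 2, so a_1 = 1
7 = 3·2 + 1, so a_2 = 3
2 = 2·1 + 0, so a_3 = 2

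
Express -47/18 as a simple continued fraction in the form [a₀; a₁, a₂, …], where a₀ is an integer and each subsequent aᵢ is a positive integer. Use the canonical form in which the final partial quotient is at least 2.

[-3; 2, 1, 1, 3]

⌊-47/18⌋ = -3, remainder 7
⌊18/7⌋ = 2, remainder 4
⌊7/4⌋ = 1, remainder 3
⌊4/3⌋ = 1, remainder 1
⌊3/1⌋ = 3, remainder 0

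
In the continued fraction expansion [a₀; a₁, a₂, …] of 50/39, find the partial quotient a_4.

5

Repeatedly divide and take the remainder:
⌊50/39⌋ = 1, remainder 11
⌊39/11⌋ = 3, remainder 6
⌊11/6⌋ = 1, remainder 5
⌊6/5⌋ = 1, remainder 1
⌊5/1⌋ = 5, remainder 0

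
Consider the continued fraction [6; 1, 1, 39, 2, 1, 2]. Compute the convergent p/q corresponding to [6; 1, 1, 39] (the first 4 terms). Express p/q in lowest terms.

514/79

Compute successive convergents:
a_0 = 6: 6/1
a_1 = 1: 7/1
a_2 = 1: 13/2
a_3 = 39: 514/79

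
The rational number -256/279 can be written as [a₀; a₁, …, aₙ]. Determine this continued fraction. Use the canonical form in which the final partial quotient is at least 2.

-256 ÷ 279 → quotient -1, remainder 23
279 ÷ 23 → quotient 12, remainder 3
23 ÷ 3 → quotient 7, remainder 2
3 ÷ 2 → quotient 1, remainder 1
2 ÷ 1 → quotient 2, remainder 0

[-1; 12, 7, 1, 2]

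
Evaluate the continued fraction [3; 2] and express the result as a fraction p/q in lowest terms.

7/2

Build up convergents one term at a time:
a_0 = 3: 3/1
a_1 = 2: 7/2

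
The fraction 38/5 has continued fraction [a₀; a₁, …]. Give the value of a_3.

2

Apply division with remainder until the remainder is 0:
38 ÷ 5 → quotient 7, remainder 3
5 ÷ 3 → quotient 1, remainder 2
3 ÷ 2 → quotient 1, remainder 1
2 ÷ 1 → quotient 2, remainder 0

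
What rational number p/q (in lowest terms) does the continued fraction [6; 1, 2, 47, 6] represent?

5702/855

Use the convergent recurrence hₖ = aₖ·hₖ₋₁ + hₖ₋₂ (and likewise for the denominators kₖ):
a_0 = 6: 6/1
a_1 = 1: 7/1
a_2 = 2: 20/3
a_3 = 47: 947/142
a_4 = 6: 5702/855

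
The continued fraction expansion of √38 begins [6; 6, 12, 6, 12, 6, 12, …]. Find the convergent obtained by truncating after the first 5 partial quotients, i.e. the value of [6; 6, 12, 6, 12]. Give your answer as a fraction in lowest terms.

Work from the innermost term outward:
Start with 12.
6 + 1/(12/1) = 6 + 1/12 = 73/12
12 + 1/(73/12) = 12 + 12/73 = 888/73
6 + 1/(888/73) = 6 + 73/888 = 5401/888
6 + 1/(5401/888) = 6 + 888/5401 = 33294/5401

33294/5401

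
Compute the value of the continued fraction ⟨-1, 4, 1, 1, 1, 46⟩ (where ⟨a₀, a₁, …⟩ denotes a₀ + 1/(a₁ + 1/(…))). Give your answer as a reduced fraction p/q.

-513/653

a_0 = -1: -1/1
a_1 = 4: -3/4
a_2 = 1: -4/5
a_3 = 1: -7/9
a_4 = 1: -11/14
a_5 = 46: -513/653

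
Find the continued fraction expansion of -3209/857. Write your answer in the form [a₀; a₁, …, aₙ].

[-4; 3, 1, 10, 1, 1, 9]

⌊-3209/857⌋ = -4, remainder 219
⌊857/219⌋ = 3, remainder 200
⌊219/200⌋ = 1, remainder 19
⌊200/19⌋ = 10, remainder 10
⌊19/10⌋ = 1, remainder 9
⌊10/9⌋ = 1, remainder 1
⌊9/1⌋ = 9, remainder 0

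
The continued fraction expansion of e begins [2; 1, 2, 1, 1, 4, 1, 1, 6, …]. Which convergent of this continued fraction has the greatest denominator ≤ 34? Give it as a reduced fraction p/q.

a_0 = 2: 2/1  (≤ bound)
a_1 = 1: 3/1  (≤ bound)
a_2 = 2: 8/3  (≤ bound)
a_3 = 1: 11/4  (≤ bound)
a_4 = 1: 19/7  (≤ bound)
a_5 = 4: 87/32  (≤ bound)
a_6 = 1: 106/39  (> 34, stop)

87/32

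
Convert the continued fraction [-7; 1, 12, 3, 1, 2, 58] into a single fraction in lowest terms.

Compute successive convergents:
a_0 = -7: -7/1
a_1 = 1: -6/1
a_2 = 12: -79/13
a_3 = 3: -243/40
a_4 = 1: -322/53
a_5 = 2: -887/146
a_6 = 58: -51768/8521

-51768/8521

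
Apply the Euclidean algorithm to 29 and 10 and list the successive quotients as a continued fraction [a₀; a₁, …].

[2; 1, 9]

29 ÷ 10 → quotient 2, remainder 9
10 ÷ 9 → quotient 1, remainder 1
9 ÷ 1 → quotient 9, remainder 0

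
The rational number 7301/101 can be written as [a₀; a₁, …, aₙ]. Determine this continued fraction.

Run the Euclidean algorithm, recording each quotient:
⌊7301/101⌋ = 72, remainder 29
⌊101/29⌋ = 3, remainder 14
⌊29/14⌋ = 2, remainder 1
⌊14/1⌋ = 14, remainder 0

[72; 3, 2, 14]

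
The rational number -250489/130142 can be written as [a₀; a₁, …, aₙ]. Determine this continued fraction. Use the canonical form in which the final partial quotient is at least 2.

Repeatedly divide and take the remainder:
-250489 = -2·130142 + 9795, so a_0 = -2
130142 = 13·9795 + 2807, so a_1 = 13
9795 = 3·2807 + 1374, so a_2 = 3
2807 = 2·1374 + 59, so a_3 = 2
1374 = 23·59 + 17, so a_4 = 23
59 = 3·17 + 8, so a_5 = 3
17 = 2·8 + 1, so a_6 = 2
8 = 8·1 + 0, so a_7 = 8

[-2; 13, 3, 2, 23, 3, 2, 8]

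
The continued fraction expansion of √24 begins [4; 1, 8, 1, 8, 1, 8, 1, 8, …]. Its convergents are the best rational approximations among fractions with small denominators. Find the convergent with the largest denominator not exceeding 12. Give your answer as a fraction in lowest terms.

49/10

a_0 = 4: 4/1  (≤ bound)
a_1 = 1: 5/1  (≤ bound)
a_2 = 8: 44/9  (≤ bound)
a_3 = 1: 49/10  (≤ bound)
a_4 = 8: 436/89  (> 12, stop)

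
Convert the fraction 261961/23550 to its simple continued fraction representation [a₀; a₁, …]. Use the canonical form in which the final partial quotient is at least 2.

261961 ÷ 23550 → quotient 11, remainder 2911
23550 ÷ 2911 → quotient 8, remainder 262
2911 ÷ 262 → quotient 11, remainder 29
262 ÷ 29 → quotient 9, remainder 1
29 ÷ 1 → quotient 29, remainder 0

[11; 8, 11, 9, 29]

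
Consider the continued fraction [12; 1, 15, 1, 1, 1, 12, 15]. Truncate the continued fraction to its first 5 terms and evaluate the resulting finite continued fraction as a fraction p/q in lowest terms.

427/33

Starting at the tail and folding back:
Start with 1.
1 + 1/(1/1) = 1 + 1/1 = 2/1
15 + 1/(2/1) = 15 + 1/2 = 31/2
1 + 1/(31/2) = 1 + 2/31 = 33/31
12 + 1/(33/31) = 12 + 31/33 = 427/33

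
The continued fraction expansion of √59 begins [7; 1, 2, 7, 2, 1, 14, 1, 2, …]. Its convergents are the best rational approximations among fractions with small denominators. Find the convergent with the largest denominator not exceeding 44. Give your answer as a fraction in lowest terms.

a_0 = 7: 7/1  (≤ bound)
a_1 = 1: 8/1  (≤ bound)
a_2 = 2: 23/3  (≤ bound)
a_3 = 7: 169/22  (≤ bound)
a_4 = 2: 361/47  (> 44, stop)

169/22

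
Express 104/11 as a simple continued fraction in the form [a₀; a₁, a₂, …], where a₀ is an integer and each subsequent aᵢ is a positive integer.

⌊104/11⌋ = 9, remainder 5
⌊11/5⌋ = 2, remainder 1
⌊5/1⌋ = 5, remainder 0

[9; 2, 5]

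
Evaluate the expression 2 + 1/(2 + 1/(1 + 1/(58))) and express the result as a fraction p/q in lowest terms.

Starting at the tail and folding back:
Start with 58.
1 + 1/(58/1) = 1 + 1/58 = 59/58
2 + 1/(59/58) = 2 + 58/59 = 176/59
2 + 1/(176/59) = 2 + 59/176 = 411/176

411/176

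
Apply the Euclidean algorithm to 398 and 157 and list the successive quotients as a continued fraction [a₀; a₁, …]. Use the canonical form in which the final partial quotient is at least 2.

Repeatedly divide and take the remainder:
⌊398/157⌋ = 2, remainder 84
⌊157/84⌋ = 1, remainder 73
⌊84/73⌋ = 1, remainder 11
⌊73/11⌋ = 6, remainder 7
⌊11/7⌋ = 1, remainder 4
⌊7/4⌋ = 1, remainder 3
⌊4/3⌋ = 1, remainder 1
⌊3/1⌋ = 3, remainder 0

[2; 1, 1, 6, 1, 1, 1, 3]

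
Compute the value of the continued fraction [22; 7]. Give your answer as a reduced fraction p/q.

155/7

Build up convergents one term at a time:
a_0 = 22: 22/1
a_1 = 7: 155/7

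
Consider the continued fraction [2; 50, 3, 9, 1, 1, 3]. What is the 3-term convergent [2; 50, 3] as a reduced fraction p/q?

305/151

a_0 = 2: 2/1
a_1 = 50: 101/50
a_2 = 3: 305/151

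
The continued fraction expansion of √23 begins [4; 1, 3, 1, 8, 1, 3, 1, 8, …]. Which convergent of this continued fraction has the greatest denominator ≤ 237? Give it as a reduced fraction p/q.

916/191

List convergents until the denominator exceeds the bound:
a_0 = 4: 4/1  (≤ bound)
a_1 = 1: 5/1  (≤ bound)
a_2 = 3: 19/4  (≤ bound)
a_3 = 1: 24/5  (≤ bound)
a_4 = 8: 211/44  (≤ bound)
a_5 = 1: 235/49  (≤ bound)
a_6 = 3: 916/191  (≤ bound)
a_7 = 1: 1151/240  (> 237, stop)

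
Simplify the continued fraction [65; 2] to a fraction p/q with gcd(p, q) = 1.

131/2

a_0 = 65: 65/1
a_1 = 2: 131/2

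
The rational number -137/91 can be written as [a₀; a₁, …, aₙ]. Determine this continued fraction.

⌊-137/91⌋ = -2, remainder 45
⌊91/45⌋ = 2, remainder 1
⌊45/1⌋ = 45, remainder 0

[-2; 2, 45]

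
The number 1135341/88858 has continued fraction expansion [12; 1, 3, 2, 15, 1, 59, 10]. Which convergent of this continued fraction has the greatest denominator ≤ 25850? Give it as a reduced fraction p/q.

List convergents until the denominator exceeds the bound:
a_0 = 12: 12/1  (≤ bound)
a_1 = 1: 13/1  (≤ bound)
a_2 = 3: 51/4  (≤ bound)
a_3 = 2: 115/9  (≤ bound)
a_4 = 15: 1776/139  (≤ bound)
a_5 = 1: 1891/148  (≤ bound)
a_6 = 59: 113345/8871  (≤ bound)
a_7 = 10: 1135341/88858  (> 25850, stop)

113345/8871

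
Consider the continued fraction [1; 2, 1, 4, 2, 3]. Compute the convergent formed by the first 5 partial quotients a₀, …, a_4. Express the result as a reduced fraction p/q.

42/31

Compute successive convergents:
a_0 = 1: 1/1
a_1 = 2: 3/2
a_2 = 1: 4/3
a_3 = 4: 19/14
a_4 = 2: 42/31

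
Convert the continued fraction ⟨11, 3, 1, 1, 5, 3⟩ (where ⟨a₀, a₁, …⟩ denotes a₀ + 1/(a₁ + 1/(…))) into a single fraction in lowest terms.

Start with 3.
5 + 1/(3/1) = 5 + 1/3 = 16/3
1 + 1/(16/3) = 1 + 3/16 = 19/16
1 + 1/(19/16) = 1 + 16/19 = 35/19
3 + 1/(35/19) = 3 + 19/35 = 124/35
11 + 1/(124/35) = 11 + 35/124 = 1399/124

1399/124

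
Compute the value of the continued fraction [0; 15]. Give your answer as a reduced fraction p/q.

Collapse the nested fraction from the inside out:
Start with 15.
0 + 1/(15/1) = 0 + 1/15 = 1/15

1/15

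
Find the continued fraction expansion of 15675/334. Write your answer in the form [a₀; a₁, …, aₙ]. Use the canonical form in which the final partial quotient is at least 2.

[46; 1, 13, 1, 1, 11]

Repeatedly divide and take the remainder:
15675 ÷ 334 → quotient 46, remainder 311
334 ÷ 311 → quotient 1, remainder 23
311 ÷ 23 → quotient 13, remainder 12
23 ÷ 12 → quotient 1, remainder 11
12 ÷ 11 → quotient 1, remainder 1
11 ÷ 1 → quotient 11, remainder 0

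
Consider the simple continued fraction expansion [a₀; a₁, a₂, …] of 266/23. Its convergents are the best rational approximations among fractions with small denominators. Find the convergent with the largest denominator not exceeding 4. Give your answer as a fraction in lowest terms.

23/2

List convergents until the denominator exceeds the bound:
a_0 = 11: 11/1  (≤ bound)
a_1 = 1: 12/1  (≤ bound)
a_2 = 1: 23/2  (≤ bound)
a_3 = 3: 81/7  (> 4, stop)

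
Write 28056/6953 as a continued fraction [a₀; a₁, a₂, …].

[4; 28, 2, 60, 2]

28056 = 4·6953 + 244, so a_0 = 4
6953 = 28·244 + 121, so a_1 = 28
244 = 2·121 + 2, so a_2 = 2
121 = 60·2 + 1, so a_3 = 60
2 = 2·1 + 0, so a_4 = 2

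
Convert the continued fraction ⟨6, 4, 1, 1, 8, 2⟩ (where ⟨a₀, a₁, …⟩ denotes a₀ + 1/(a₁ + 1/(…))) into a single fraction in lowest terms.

1014/163

Start with 2.
8 + 1/(2/1) = 8 + 1/2 = 17/2
1 + 1/(17/2) = 1 + 2/17 = 19/17
1 + 1/(19/17) = 1 + 17/19 = 36/19
4 + 1/(36/19) = 4 + 19/36 = 163/36
6 + 1/(163/36) = 6 + 36/163 = 1014/163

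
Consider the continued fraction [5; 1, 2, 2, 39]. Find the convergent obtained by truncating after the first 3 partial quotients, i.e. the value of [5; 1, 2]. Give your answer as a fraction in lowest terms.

17/3

Build up convergents one term at a time:
a_0 = 5: 5/1
a_1 = 1: 6/1
a_2 = 2: 17/3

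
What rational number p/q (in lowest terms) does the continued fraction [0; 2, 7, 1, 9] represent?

Work from the innermost term outward:
Start with 9.
1 + 1/(9/1) = 1 + 1/9 = 10/9
7 + 1/(10/9) = 7 + 9/10 = 79/10
2 + 1/(79/10) = 2 + 10/79 = 168/79
0 + 1/(168/79) = 0 + 79/168 = 79/168

79/168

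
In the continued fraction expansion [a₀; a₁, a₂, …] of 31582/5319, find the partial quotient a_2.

15

31582 = 5·5319 + 4987, so a_0 = 5
5319 = 1·4987 + 332, so a_1 = 1
4987 = 15·332 + 7, so a_2 = 15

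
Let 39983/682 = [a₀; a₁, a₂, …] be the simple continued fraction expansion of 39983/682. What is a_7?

Run the Euclidean algorithm, recording each quotient:
39983 ÷ 682 → quotient 58, remainder 427
682 ÷ 427 → quotient 1, remainder 255
427 ÷ 255 → quotient 1, remainder 172
255 ÷ 172 → quotient 1, remainder 83
172 ÷ 83 → quotient 2, remainder 6
83 ÷ 6 → quotient 13, remainder 5
6 ÷ 5 → quotient 1, remainder 1
5 ÷ 1 → quotient 5, remainder 0

5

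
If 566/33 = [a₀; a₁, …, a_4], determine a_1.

6

Repeatedly divide and take the remainder:
⌊566/33⌋ = 17, remainder 5
⌊33/5⌋ = 6, remainder 3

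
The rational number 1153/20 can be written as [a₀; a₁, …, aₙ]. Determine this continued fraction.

[57; 1, 1, 1, 6]

1153 = 57·20 + 13, so a_0 = 57
20 = 1·13 + 7, so a_1 = 1
13 = 1·7 + 6, so a_2 = 1
7 = 1·6 + 1, so a_3 = 1
6 = 6·1 + 0, so a_4 = 6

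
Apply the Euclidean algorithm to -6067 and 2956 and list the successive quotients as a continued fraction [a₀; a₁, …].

[-3; 1, 18, 14, 11]

-6067 = -3·2956 + 2801, so a_0 = -3
2956 = 1·2801 + 155, so a_1 = 1
2801 = 18·155 + 11, so a_2 = 18
155 = 14·11 + 1, so a_3 = 14
11 = 11·1 + 0, so a_4 = 11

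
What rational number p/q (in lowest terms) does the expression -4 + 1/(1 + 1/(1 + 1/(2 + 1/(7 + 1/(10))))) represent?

-1277/375

Start with 10.
7 + 1/(10/1) = 7 + 1/10 = 71/10
2 + 1/(71/10) = 2 + 10/71 = 152/71
1 + 1/(152/71) = 1 + 71/152 = 223/152
1 + 1/(223/152) = 1 + 152/223 = 375/223
-4 + 1/(375/223) = -4 + 223/375 = -1277/375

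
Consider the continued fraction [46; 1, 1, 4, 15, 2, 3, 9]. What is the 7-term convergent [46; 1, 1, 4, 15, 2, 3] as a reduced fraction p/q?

45903/986

a_0 = 46: 46/1
a_1 = 1: 47/1
a_2 = 1: 93/2
a_3 = 4: 419/9
a_4 = 15: 6378/137
a_5 = 2: 13175/283
a_6 = 3: 45903/986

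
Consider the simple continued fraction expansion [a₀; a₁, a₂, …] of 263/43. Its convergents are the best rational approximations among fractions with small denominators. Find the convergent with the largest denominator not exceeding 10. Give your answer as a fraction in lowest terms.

55/9

List convergents until the denominator exceeds the bound:
a_0 = 6: 6/1  (≤ bound)
a_1 = 8: 49/8  (≤ bound)
a_2 = 1: 55/9  (≤ bound)
a_3 = 1: 104/17  (> 10, stop)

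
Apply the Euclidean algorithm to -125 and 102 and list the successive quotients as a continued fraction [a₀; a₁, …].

Run the Euclidean algorithm, recording each quotient:
-125 = -2·102 + 79, so a_0 = -2
102 = 1·79 + 23, so a_1 = 1
79 = 3·23 + 10, so a_2 = 3
23 = 2·10 + 3, so a_3 = 2
10 = 3·3 + 1, so a_4 = 3
3 = 3·1 + 0, so a_5 = 3

[-2; 1, 3, 2, 3, 3]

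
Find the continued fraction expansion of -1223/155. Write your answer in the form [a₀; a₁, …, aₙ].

[-8; 9, 8, 2]

-1223 ÷ 155 → quotient -8, remainder 17
155 ÷ 17 → quotient 9, remainder 2
17 ÷ 2 → quotient 8, remainder 1
2 ÷ 1 → quotient 2, remainder 0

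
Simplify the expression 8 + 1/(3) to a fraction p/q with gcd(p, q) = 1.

25/3

Start with 3.
8 + 1/(3/1) = 8 + 1/3 = 25/3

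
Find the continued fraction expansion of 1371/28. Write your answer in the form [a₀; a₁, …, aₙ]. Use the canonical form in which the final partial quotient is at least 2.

Run the Euclidean algorithm, recording each quotient:
1371 = 48·28 + 27, so a_0 = 48
28 = 1·27 + 1, so a_1 = 1
27 = 27·1 + 0, so a_2 = 27

[48; 1, 27]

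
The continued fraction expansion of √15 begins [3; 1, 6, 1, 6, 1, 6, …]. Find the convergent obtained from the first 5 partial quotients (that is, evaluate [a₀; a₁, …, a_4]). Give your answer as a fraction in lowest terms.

a_0 = 3: 3/1
a_1 = 1: 4/1
a_2 = 6: 27/7
a_3 = 1: 31/8
a_4 = 6: 213/55

213/55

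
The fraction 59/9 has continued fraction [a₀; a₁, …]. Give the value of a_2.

59 = 6·9 + 5, so a_0 = 6
9 = 1·5 + 4, so a_1 = 1
5 = 1·4 + 1, so a_2 = 1

1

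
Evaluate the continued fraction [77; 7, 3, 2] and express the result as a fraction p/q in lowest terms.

Start with 2.
3 + 1/(2/1) = 3 + 1/2 = 7/2
7 + 1/(7/2) = 7 + 2/7 = 51/7
77 + 1/(51/7) = 77 + 7/51 = 3934/51

3934/51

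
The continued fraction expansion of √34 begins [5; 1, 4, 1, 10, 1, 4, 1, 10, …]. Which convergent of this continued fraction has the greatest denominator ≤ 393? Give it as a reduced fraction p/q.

a_0 = 5: 5/1  (≤ bound)
a_1 = 1: 6/1  (≤ bound)
a_2 = 4: 29/5  (≤ bound)
a_3 = 1: 35/6  (≤ bound)
a_4 = 10: 379/65  (≤ bound)
a_5 = 1: 414/71  (≤ bound)
a_6 = 4: 2035/349  (≤ bound)
a_7 = 1: 2449/420  (> 393, stop)

2035/349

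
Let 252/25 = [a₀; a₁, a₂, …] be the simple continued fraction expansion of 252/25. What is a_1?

Repeatedly divide and take the remainder:
⌊252/25⌋ = 10, remainder 2
⌊25/2⌋ = 12, remainder 1

12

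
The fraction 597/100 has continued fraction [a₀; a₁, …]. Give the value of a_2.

32

Run the Euclidean algorithm, recording each quotient:
597 ÷ 100 → quotient 5, remainder 97
100 ÷ 97 → quotient 1, remainder 3
97 ÷ 3 → quotient 32, remainder 1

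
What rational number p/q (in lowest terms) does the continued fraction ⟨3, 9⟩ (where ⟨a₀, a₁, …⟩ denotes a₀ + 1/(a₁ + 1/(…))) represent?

a_0 = 3: 3/1
a_1 = 9: 28/9

28/9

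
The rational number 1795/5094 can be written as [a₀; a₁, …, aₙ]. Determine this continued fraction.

[0; 2, 1, 5, 5, 1, 15, 3]

1795 ÷ 5094 → quotient 0, remainder 1795
5094 ÷ 1795 → quotient 2, remainder 1504
1795 ÷ 1504 → quotient 1, remainder 291
1504 ÷ 291 → quotient 5, remainder 49
291 ÷ 49 → quotient 5, remainder 46
49 ÷ 46 → quotient 1, remainder 3
46 ÷ 3 → quotient 15, remainder 1
3 ÷ 1 → quotient 3, remainder 0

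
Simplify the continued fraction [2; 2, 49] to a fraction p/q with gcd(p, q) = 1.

247/99

Collapse the nested fraction from the inside out:
Start with 49.
2 + 1/(49/1) = 2 + 1/49 = 99/49
2 + 1/(99/49) = 2 + 49/99 = 247/99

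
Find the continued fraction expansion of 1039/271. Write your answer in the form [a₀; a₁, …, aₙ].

⌊1039/271⌋ = 3, remainder 226
⌊271/226⌋ = 1, remainder 45
⌊226/45⌋ = 5, remainder 1
⌊45/1⌋ = 45, remainder 0

[3; 1, 5, 45]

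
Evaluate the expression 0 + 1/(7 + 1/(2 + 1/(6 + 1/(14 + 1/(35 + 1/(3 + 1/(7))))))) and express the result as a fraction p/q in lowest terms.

Collapse the nested fraction from the inside out:
Start with 7.
3 + 1/(7/1) = 3 + 1/7 = 22/7
35 + 1/(22/7) = 35 + 7/22 = 777/22
14 + 1/(777/22) = 14 + 22/777 = 10900/777
6 + 1/(10900/777) = 6 + 777/10900 = 66177/10900
2 + 1/(66177/10900) = 2 + 10900/66177 = 143254/66177
7 + 1/(143254/66177) = 7 + 66177/143254 = 1068955/143254
0 + 1/(1068955/143254) = 0 + 143254/1068955 = 143254/1068955

143254/1068955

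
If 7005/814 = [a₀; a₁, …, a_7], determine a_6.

2

Repeatedly divide and take the remainder:
7005 ÷ 814 → quotient 8, remainder 493
814 ÷ 493 → quotient 1, remainder 321
493 ÷ 321 → quotient 1, remainder 172
321 ÷ 172 → quotient 1, remainder 149
172 ÷ 149 → quotient 1, remainder 23
149 ÷ 23 → quotient 6, remainder 11
23 ÷ 11 → quotient 2, remainder 1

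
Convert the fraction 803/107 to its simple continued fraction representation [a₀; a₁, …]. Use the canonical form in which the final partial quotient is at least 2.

803 ÷ 107 → quotient 7, remainder 54
107 ÷ 54 → quotient 1, remainder 53
54 ÷ 53 → quotient 1, remainder 1
53 ÷ 1 → quotient 53, remainder 0

[7; 1, 1, 53]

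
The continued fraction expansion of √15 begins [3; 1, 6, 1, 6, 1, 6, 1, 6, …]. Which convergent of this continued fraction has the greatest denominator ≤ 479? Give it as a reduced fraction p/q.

a_0 = 3: 3/1  (≤ bound)
a_1 = 1: 4/1  (≤ bound)
a_2 = 6: 27/7  (≤ bound)
a_3 = 1: 31/8  (≤ bound)
a_4 = 6: 213/55  (≤ bound)
a_5 = 1: 244/63  (≤ bound)
a_6 = 6: 1677/433  (≤ bound)
a_7 = 1: 1921/496  (> 479, stop)

1677/433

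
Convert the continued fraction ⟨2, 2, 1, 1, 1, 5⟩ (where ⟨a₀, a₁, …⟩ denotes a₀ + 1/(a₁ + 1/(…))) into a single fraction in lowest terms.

a_0 = 2: 2/1
a_1 = 2: 5/2
a_2 = 1: 7/3
a_3 = 1: 12/5
a_4 = 1: 19/8
a_5 = 5: 107/45

107/45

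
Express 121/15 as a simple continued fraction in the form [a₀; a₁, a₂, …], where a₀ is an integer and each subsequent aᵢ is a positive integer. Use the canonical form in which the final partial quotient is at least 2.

Repeatedly divide and take the remainder:
121 ÷ 15 → quotient 8, remainder 1
15 ÷ 1 → quotient 15, remainder 0

[8; 15]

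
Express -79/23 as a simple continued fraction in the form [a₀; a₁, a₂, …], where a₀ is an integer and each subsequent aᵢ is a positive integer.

[-4; 1, 1, 3, 3]

Apply division with remainder until the remainder is 0:
-79 = -4·23 + 13, so a_0 = -4
23 = 1·13 + 10, so a_1 = 1
13 = 1·10 + 3, so a_2 = 1
10 = 3·3 + 1, so a_3 = 3
3 = 3·1 + 0, so a_4 = 3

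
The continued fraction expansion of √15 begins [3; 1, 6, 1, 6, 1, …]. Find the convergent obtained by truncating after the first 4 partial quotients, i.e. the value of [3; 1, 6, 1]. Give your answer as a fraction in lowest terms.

31/8

Start with 1.
6 + 1/(1/1) = 6 + 1/1 = 7/1
1 + 1/(7/1) = 1 + 1/7 = 8/7
3 + 1/(8/7) = 3 + 7/8 = 31/8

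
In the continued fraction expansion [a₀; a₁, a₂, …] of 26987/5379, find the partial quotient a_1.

26987 = 5·5379 + 92, so a_0 = 5
5379 = 58·92 + 43, so a_1 = 58

58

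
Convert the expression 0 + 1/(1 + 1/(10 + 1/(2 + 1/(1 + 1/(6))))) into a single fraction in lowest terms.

Start with 6.
1 + 1/(6/1) = 1 + 1/6 = 7/6
2 + 1/(7/6) = 2 + 6/7 = 20/7
10 + 1/(20/7) = 10 + 7/20 = 207/20
1 + 1/(207/20) = 1 + 20/207 = 227/207
0 + 1/(227/207) = 0 + 207/227 = 207/227

207/227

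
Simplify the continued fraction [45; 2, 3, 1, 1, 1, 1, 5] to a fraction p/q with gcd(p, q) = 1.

a_0 = 45: 45/1
a_1 = 2: 91/2
a_2 = 3: 318/7
a_3 = 1: 409/9
a_4 = 1: 727/16
a_5 = 1: 1136/25
a_6 = 1: 1863/41
a_7 = 5: 10451/230

10451/230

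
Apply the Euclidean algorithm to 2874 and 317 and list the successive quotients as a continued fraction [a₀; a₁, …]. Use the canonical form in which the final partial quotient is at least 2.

Repeatedly divide and take the remainder:
⌊2874/317⌋ = 9, remainder 21
⌊317/21⌋ = 15, remainder 2
⌊21/2⌋ = 10, remainder 1
⌊2/1⌋ = 2, remainder 0

[9; 15, 10, 2]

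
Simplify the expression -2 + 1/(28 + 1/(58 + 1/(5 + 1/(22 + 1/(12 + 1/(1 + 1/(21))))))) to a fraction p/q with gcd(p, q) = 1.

a_0 = -2: -2/1
a_1 = 28: -55/28
a_2 = 58: -3192/1625
a_3 = 5: -16015/8153
a_4 = 22: -355522/180991
a_5 = 12: -4282279/2180045
a_6 = 1: -4637801/2361036
a_7 = 21: -101676100/51761801

-101676100/51761801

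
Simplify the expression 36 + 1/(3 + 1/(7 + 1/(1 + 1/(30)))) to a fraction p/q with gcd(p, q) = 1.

Start with 30.
1 + 1/(30/1) = 1 + 1/30 = 31/30
7 + 1/(31/30) = 7 + 30/31 = 247/31
3 + 1/(247/31) = 3 + 31/247 = 772/247
36 + 1/(772/247) = 36 + 247/772 = 28039/772

28039/772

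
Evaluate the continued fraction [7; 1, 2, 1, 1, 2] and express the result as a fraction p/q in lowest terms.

a_0 = 7: 7/1
a_1 = 1: 8/1
a_2 = 2: 23/3
a_3 = 1: 31/4
a_4 = 1: 54/7
a_5 = 2: 139/18

139/18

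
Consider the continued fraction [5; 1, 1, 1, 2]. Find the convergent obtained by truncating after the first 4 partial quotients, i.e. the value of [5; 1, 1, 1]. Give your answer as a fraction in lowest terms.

17/3

Use the convergent recurrence hₖ = aₖ·hₖ₋₁ + hₖ₋₂ (and likewise for the denominators kₖ):
a_0 = 5: 5/1
a_1 = 1: 6/1
a_2 = 1: 11/2
a_3 = 1: 17/3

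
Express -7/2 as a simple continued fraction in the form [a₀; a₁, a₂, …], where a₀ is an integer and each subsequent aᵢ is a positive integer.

[-4; 2]

Apply division with remainder until the remainder is 0:
⌊-7/2⌋ = -4, remainder 1
⌊2/1⌋ = 2, remainder 0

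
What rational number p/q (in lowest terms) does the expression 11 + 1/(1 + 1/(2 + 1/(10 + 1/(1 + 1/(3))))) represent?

1553/133

Start with 3.
1 + 1/(3/1) = 1 + 1/3 = 4/3
10 + 1/(4/3) = 10 + 3/4 = 43/4
2 + 1/(43/4) = 2 + 4/43 = 90/43
1 + 1/(90/43) = 1 + 43/90 = 133/90
11 + 1/(133/90) = 11 + 90/133 = 1553/133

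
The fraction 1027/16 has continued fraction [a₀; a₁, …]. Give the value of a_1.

1027 = 64·16 + 3, so a_0 = 64
16 = 5·3 + 1, so a_1 = 5

5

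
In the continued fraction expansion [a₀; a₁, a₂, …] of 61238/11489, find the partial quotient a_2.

61238 = 5·11489 + 3793, so a_0 = 5
11489 = 3·3793 + 110, so a_1 = 3
3793 = 34·110 + 53, so a_2 = 34

34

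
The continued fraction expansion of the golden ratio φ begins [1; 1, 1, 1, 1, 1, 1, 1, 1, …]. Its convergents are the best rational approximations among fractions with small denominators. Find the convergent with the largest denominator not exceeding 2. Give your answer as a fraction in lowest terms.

3/2

a_0 = 1: 1/1  (≤ bound)
a_1 = 1: 2/1  (≤ bound)
a_2 = 1: 3/2  (≤ bound)
a_3 = 1: 5/3  (> 2, stop)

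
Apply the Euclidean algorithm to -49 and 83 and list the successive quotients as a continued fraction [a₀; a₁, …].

[-1; 2, 2, 3, 1, 3]

-49 = -1·83 + 34, so a_0 = -1
83 = 2·34 + 15, so a_1 = 2
34 = 2·15 + 4, so a_2 = 2
15 = 3·4 + 3, so a_3 = 3
4 = 1·3 + 1, so a_4 = 1
3 = 3·1 + 0, so a_5 = 3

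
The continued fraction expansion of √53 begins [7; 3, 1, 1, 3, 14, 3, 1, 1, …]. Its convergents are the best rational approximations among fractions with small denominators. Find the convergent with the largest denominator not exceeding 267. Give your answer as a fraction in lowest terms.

182/25

a_0 = 7: 7/1  (≤ bound)
a_1 = 3: 22/3  (≤ bound)
a_2 = 1: 29/4  (≤ bound)
a_3 = 1: 51/7  (≤ bound)
a_4 = 3: 182/25  (≤ bound)
a_5 = 14: 2599/357  (> 267, stop)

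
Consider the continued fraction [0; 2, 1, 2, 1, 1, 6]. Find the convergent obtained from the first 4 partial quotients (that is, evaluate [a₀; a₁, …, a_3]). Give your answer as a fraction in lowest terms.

3/8

Starting at the tail and folding back:
Start with 2.
1 + 1/(2/1) = 1 + 1/2 = 3/2
2 + 1/(3/2) = 2 + 2/3 = 8/3
0 + 1/(8/3) = 0 + 3/8 = 3/8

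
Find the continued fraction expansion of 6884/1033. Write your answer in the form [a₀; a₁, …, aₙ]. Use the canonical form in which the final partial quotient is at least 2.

[6; 1, 1, 1, 42, 2, 1, 2]

Apply division with remainder until the remainder is 0:
⌊6884/1033⌋ = 6, remainder 686
⌊1033/686⌋ = 1, remainder 347
⌊686/347⌋ = 1, remainder 339
⌊347/339⌋ = 1, remainder 8
⌊339/8⌋ = 42, remainder 3
⌊8/3⌋ = 2, remainder 2
⌊3/2⌋ = 1, remainder 1
⌊2/1⌋ = 2, remainder 0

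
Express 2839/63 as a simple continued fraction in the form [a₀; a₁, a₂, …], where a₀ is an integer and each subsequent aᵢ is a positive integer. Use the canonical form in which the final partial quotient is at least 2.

2839 = 45·63 + 4, so a_0 = 45
63 = 15·4 + 3, so a_1 = 15
4 = 1·3 + 1, so a_2 = 1
3 = 3·1 + 0, so a_3 = 3

[45; 15, 1, 3]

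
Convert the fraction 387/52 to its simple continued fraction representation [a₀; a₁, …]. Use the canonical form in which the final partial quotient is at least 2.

Apply division with remainder until the remainder is 0:
387 ÷ 52 → quotient 7, remainder 23
52 ÷ 23 → quotient 2, remainder 6
23 ÷ 6 → quotient 3, remainder 5
6 ÷ 5 → quotient 1, remainder 1
5 ÷ 1 → quotient 5, remainder 0

[7; 2, 3, 1, 5]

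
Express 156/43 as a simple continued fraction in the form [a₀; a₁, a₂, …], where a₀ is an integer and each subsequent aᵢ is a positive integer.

156 ÷ 43 → quotient 3, remainder 27
43 ÷ 27 → quotient 1, remainder 16
27 ÷ 16 → quotient 1, remainder 11
16 ÷ 11 → quotient 1, remainder 5
11 ÷ 5 → quotient 2, remainder 1
5 ÷ 1 → quotient 5, remainder 0

[3; 1, 1, 1, 2, 5]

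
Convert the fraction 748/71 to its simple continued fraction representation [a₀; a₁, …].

[10; 1, 1, 6, 1, 1, 2]

748 = 10·71 + 38, so a_0 = 10
71 = 1·38 + 33, so a_1 = 1
38 = 1·33 + 5, so a_2 = 1
33 = 6·5 + 3, so a_3 = 6
5 = 1·3 + 2, so a_4 = 1
3 = 1·2 + 1, so a_5 = 1
2 = 2·1 + 0, so a_6 = 2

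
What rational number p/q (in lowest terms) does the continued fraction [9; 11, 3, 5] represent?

a_0 = 9: 9/1
a_1 = 11: 100/11
a_2 = 3: 309/34
a_3 = 5: 1645/181

1645/181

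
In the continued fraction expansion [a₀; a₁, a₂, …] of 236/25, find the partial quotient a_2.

3

236 ÷ 25 → quotient 9, remainder 11
25 ÷ 11 → quotient 2, remainder 3
11 ÷ 3 → quotient 3, remainder 2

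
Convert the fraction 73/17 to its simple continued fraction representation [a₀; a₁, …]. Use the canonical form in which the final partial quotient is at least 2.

[4; 3, 2, 2]

Apply division with remainder until the remainder is 0:
73 ÷ 17 → quotient 4, remainder 5
17 ÷ 5 → quotient 3, remainder 2
5 ÷ 2 → quotient 2, remainder 1
2 ÷ 1 → quotient 2, remainder 0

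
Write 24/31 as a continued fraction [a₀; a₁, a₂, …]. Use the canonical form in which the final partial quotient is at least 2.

[0; 1, 3, 2, 3]

Run the Euclidean algorithm, recording each quotient:
24 ÷ 31 → quotient 0, remainder 24
31 ÷ 24 → quotient 1, remainder 7
24 ÷ 7 → quotient 3, remainder 3
7 ÷ 3 → quotient 2, remainder 1
3 ÷ 1 → quotient 3, remainder 0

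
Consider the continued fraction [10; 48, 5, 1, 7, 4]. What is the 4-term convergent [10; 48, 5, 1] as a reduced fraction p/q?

2896/289

Use the convergent recurrence hₖ = aₖ·hₖ₋₁ + hₖ₋₂ (and likewise for the denominators kₖ):
a_0 = 10: 10/1
a_1 = 48: 481/48
a_2 = 5: 2415/241
a_3 = 1: 2896/289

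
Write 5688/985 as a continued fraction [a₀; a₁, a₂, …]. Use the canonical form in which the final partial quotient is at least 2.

[5; 1, 3, 2, 3, 2, 6, 2]

5688 = 5·985 + 763, so a_0 = 5
985 = 1·763 + 222, so a_1 = 1
763 = 3·222 + 97, so a_2 = 3
222 = 2·97 + 28, so a_3 = 2
97 = 3·28 + 13, so a_4 = 3
28 = 2·13 + 2, so a_5 = 2
13 = 6·2 + 1, so a_6 = 6
2 = 2·1 + 0, so a_7 = 2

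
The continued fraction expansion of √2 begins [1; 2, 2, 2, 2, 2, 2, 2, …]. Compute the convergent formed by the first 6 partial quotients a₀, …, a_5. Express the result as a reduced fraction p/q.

99/70

Build up convergents one term at a time:
a_0 = 1: 1/1
a_1 = 2: 3/2
a_2 = 2: 7/5
a_3 = 2: 17/12
a_4 = 2: 41/29
a_5 = 2: 99/70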